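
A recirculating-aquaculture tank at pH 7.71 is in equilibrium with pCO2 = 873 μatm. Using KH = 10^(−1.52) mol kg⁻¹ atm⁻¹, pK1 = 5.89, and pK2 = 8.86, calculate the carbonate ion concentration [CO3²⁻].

[CO2*] = KH · pCO2 = 10^(−1.52) × 873×10^-6 = 2.636×10^-5 mol/kg
α₀ = 1/(1 + K1/[H⁺] + K1K2/[H⁺]²) = 1/(1 + 10^+1.82 + 10^+0.67) = 0.01394
DIC = [CO2*]/α₀ = 2.636×10^-5 / 0.01394 = 1.892 mmol/kg
[CO3²⁻] = α₂·DIC; α₂ = 0.06519, so [CO3²⁻] = 0.06519 × 1.892 = 0.123 mmol/kg

[CO3²⁻] = 0.123 mmol/kg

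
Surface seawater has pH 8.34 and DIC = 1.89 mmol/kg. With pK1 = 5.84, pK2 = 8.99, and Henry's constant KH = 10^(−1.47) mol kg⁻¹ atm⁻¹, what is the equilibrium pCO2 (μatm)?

pCO2 = 144 μatm

α₀ = 1 / (1 + K1/[H⁺] + K1K2/[H⁺]²) = 1 / (1 + 10^+2.50 + 10^+1.85)
   = 1 / (1 + 316.23 + 70.795) = 1/388.02 = 0.002577
[CO2*] = α₀ × DIC = 0.002577 × 1.89 = 0.004871 mmol/kg = 4.871 μmol/kg
pCO2 = [CO2*]/KH = 4.871×10^-6 / 3.388×10^-2 = 144 μatm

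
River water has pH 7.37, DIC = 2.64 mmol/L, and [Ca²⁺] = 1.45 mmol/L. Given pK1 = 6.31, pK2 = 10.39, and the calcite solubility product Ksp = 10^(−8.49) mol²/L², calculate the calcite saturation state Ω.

Ω = 1.04

α₂ = 1 / (1 + [H⁺]/K2 + [H⁺]²/(K1K2)) = 1 / (1 + 10^+3.02 + 10^+1.96)
   = 1 / (1 + 1047.1 + 91.201) = 1/1139.3 = 0.0008777
[CO3²⁻] = α₂ × DIC = 0.0008777 × 2.64 = 0.002317 mmol/L = 2.317 μmol/L
Ksp = 10^(−8.49) = 3.236×10^-9
Ω = [Ca²⁺][CO3²⁻]/Ksp = (1.45×10^-3)(2.317×10^-6) / 3.236×10^-9 = 1.04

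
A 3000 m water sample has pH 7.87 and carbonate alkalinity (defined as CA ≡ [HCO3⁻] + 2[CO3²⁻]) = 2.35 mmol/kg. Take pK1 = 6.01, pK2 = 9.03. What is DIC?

CA = [HCO3⁻] + 2[CO3²⁻] = (α₁ + 2α₂)·DIC
At pH 7.87: [H⁺]/K1 = 10^-1.86 = 0.013804, K2/[H⁺] = 10^-1.16 = 0.069183
α₁ = 1/(1 + 0.013804 + 0.069183) = 1/1.0830 = 0.9234; α₂ = α₁·K2/[H⁺] = 0.06388
α₁ + 2α₂ = 1.0511
DIC = CA / (α₁ + 2α₂) = 2.35 / 1.0511 = 2.24 mmol/kg

DIC = 2.24 mmol/kg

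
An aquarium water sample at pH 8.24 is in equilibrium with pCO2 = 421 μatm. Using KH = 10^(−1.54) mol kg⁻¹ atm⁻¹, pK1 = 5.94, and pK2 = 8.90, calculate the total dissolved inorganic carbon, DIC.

DIC = 2.96 mmol/kg

[CO2*] = KH · pCO2 = 10^(−1.54) × 421×10^-6 = 1.214×10^-5 mol/kg
α₀ = 1/(1 + K1/[H⁺] + K1K2/[H⁺]²) = 1/(1 + 10^+2.30 + 10^+1.64) = 0.004095
DIC = [CO2*]/α₀ = 1.214×10^-5 / 0.004095 = 2.96 mmol/kg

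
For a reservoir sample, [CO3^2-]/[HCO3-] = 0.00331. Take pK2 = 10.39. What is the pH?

pH = 7.91

From K2 = [H⁺][CO3^2-]/[HCO3-]:  pH = pK2 + log₁₀([CO3^2-]/[HCO3-])
log₁₀(0.00331) = -2.480
pH = 10.39 + (-2.480) = 7.91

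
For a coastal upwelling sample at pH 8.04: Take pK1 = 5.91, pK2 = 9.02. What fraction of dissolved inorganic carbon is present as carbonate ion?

α₂ = 1 / (1 + [H⁺]/K2 + [H⁺]²/(K1K2)) = 1 / (1 + 10^+0.98 + 10^-1.15)
   = 1 / (1 + 9.5499 + 0.070795) = 1/10.621 = 0.09416

α₂ = 0.0942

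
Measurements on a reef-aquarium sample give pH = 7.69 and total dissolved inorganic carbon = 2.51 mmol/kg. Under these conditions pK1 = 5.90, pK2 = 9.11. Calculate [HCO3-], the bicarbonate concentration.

α₁ = 1 / (1 + [H⁺]/K1 + K2/[H⁺]) = 1 / (1 + 10^-1.79 + 10^-1.42)
   = 1 / (1 + 0.016218 + 0.038019) = 1/1.0542 = 0.9486
[HCO3⁻] = α₁ × DIC = 0.9486 × 2.51 = 2.38 mmol/kg

[HCO3⁻] = 2.38 mmol/kg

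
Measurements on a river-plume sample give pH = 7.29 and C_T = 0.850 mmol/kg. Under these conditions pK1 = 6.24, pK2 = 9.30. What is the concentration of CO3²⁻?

α₂ = 1 / (1 + [H⁺]/K2 + [H⁺]²/(K1K2)) = 1 / (1 + 10^+2.01 + 10^+0.96)
   = 1 / (1 + 102.33 + 9.1201) = 1/112.45 = 0.008893
[CO3²⁻] = α₂ × DIC = 0.008893 × 0.850 = 0.00756 mmol/kg = 7.56 μmol/kg

[CO3²⁻] = 7.56 μmol/kg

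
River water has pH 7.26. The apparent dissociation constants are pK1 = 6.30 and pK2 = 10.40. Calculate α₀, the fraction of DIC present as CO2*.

α₀ = 1 / (1 + K1/[H⁺] + K1K2/[H⁺]²) = 1 / (1 + 10^+0.96 + 10^-2.18)
   = 1 / (1 + 9.1201 + 0.0066069) = 1/10.127 = 0.09875

α₀ = 0.0987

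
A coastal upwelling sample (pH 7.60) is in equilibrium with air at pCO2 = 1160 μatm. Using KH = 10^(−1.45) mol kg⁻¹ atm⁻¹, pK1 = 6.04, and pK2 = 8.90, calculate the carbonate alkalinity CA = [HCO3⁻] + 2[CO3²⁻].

CA = 1.64 mmol/kg

[CO2*] = KH · pCO2 = 10^(−1.45) × 1160×10^-6 = 4.116×10^-5 mol/kg
α₀ = 1/(1 + K1/[H⁺] + K1K2/[H⁺]²) = 1/(1 + 10^+1.56 + 10^+0.26) = 0.02556
DIC = [CO2*]/α₀ = 4.116×10^-5 / 0.02556 = 1.610 mmol/kg
CA = (α₁ + 2α₂)·DIC = (0.9279 + 2×0.04651) × 1.610 = 1.64 mmol/kg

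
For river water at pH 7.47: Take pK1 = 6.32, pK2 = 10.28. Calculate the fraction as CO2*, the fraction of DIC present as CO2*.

α₀ = 1 / (1 + K1/[H⁺] + K1K2/[H⁺]²) = 1 / (1 + 10^+1.15 + 10^-1.66)
   = 1 / (1 + 14.125 + 0.021878) = 1/15.147 = 0.06602

α₀ = 0.0660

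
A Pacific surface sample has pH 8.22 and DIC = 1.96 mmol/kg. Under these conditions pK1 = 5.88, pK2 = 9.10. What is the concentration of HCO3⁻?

[HCO3⁻] = 1.72 mmol/kg

α₁ = 1 / (1 + [H⁺]/K1 + K2/[H⁺]) = 1 / (1 + 10^-2.34 + 10^-0.88)
   = 1 / (1 + 0.0045709 + 0.13183) = 1/1.1364 = 0.8800
[HCO3⁻] = α₁ × DIC = 0.8800 × 1.96 = 1.72 mmol/kg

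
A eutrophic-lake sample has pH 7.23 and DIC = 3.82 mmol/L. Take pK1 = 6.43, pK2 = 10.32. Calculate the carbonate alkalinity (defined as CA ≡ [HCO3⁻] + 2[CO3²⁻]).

CA = 3.30 mmol/L

CA = [HCO3⁻] + 2[CO3²⁻] = (α₁ + 2α₂)·DIC
At pH 7.23: [H⁺]/K1 = 10^-0.80 = 0.15849, K2/[H⁺] = 10^-3.09 = 0.00081283
α₁ = 1/(1 + 0.15849 + 0.00081283) = 1/1.1593 = 0.8626; α₂ = α₁·K2/[H⁺] = 0.0007011
α₁ + 2α₂ = 0.8640
CA = 0.8640 × 3.82 = 3.30 mmol/L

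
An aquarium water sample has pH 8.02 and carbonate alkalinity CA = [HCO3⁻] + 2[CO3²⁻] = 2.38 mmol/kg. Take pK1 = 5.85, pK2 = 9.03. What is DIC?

DIC = 2.20 mmol/kg

CA = [HCO3⁻] + 2[CO3²⁻] = (α₁ + 2α₂)·DIC
At pH 8.02: [H⁺]/K1 = 10^-2.17 = 0.0067608, K2/[H⁺] = 10^-1.01 = 0.097724
α₁ = 1/(1 + 0.0067608 + 0.097724) = 1/1.1045 = 0.9054; α₂ = α₁·K2/[H⁺] = 0.08848
α₁ + 2α₂ = 1.0824
DIC = CA / (α₁ + 2α₂) = 2.38 / 1.0824 = 2.20 mmol/kg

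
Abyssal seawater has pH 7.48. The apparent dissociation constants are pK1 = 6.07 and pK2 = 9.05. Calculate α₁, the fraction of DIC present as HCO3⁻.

α₁ = 0.938

α₁ = 1 / (1 + [H⁺]/K1 + K2/[H⁺]) = 1 / (1 + 10^-1.41 + 10^-1.57)
   = 1 / (1 + 0.038905 + 0.026915) = 1/1.0658 = 0.9382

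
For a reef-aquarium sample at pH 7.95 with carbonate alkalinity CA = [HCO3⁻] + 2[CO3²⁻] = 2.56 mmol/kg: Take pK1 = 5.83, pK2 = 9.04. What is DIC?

CA = [HCO3⁻] + 2[CO3²⁻] = (α₁ + 2α₂)·DIC
At pH 7.95: [H⁺]/K1 = 10^-2.12 = 0.0075858, K2/[H⁺] = 10^-1.09 = 0.081283
α₁ = 1/(1 + 0.0075858 + 0.081283) = 1/1.0889 = 0.9184; α₂ = α₁·K2/[H⁺] = 0.07465
α₁ + 2α₂ = 1.0677
DIC = CA / (α₁ + 2α₂) = 2.56 / 1.0677 = 2.40 mmol/kg

DIC = 2.40 mmol/kg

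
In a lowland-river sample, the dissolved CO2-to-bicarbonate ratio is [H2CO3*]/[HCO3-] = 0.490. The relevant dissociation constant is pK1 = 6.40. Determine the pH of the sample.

From K1 = [H⁺][HCO3-]/[H2CO3*]:  pH = pK1 − log₁₀([H2CO3*]/[HCO3-])
log₁₀(0.490) = -0.310
pH = 6.40 − (-0.310) = 6.71

pH = 6.71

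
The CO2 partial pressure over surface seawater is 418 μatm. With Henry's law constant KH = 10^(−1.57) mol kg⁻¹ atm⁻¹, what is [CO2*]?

KH = 10^(−1.57) = 2.692×10^-2 mol kg⁻¹ atm⁻¹
[CO2*] = KH · pCO2 = 2.692×10^-2 × 418×10^-6 atm = 1.13×10^-5 mol/kg

[CO2*] = 11.3 μmol/kg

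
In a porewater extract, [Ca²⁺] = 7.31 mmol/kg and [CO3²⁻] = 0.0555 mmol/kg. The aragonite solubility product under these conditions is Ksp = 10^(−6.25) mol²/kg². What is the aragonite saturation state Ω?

Ω = 0.721

Ksp = 10^(−6.25) = 5.623×10^-7
Ω = [Ca²⁺][CO3²⁻]/Ksp = (7.31×10^-3)(0.0555×10^-3) / 5.623×10^-7 = 0.721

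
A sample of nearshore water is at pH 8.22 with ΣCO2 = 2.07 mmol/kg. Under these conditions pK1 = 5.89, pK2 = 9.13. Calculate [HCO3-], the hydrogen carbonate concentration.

[HCO3⁻] = 1.84 mmol/kg

α₁ = 1 / (1 + [H⁺]/K1 + K2/[H⁺]) = 1 / (1 + 10^-2.33 + 10^-0.91)
   = 1 / (1 + 0.0046774 + 0.12303) = 1/1.1277 = 0.8868
[HCO3⁻] = α₁ × DIC = 0.8868 × 2.07 = 1.84 mmol/kg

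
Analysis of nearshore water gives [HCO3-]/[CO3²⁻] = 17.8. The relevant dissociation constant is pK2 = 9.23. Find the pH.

pH = 7.98

From K2 = [H⁺][CO3²⁻]/[HCO3-]:  pH = pK2 − log₁₀([HCO3-]/[CO3²⁻])
log₁₀(17.8) = +1.250
pH = 9.23 − (+1.250) = 7.98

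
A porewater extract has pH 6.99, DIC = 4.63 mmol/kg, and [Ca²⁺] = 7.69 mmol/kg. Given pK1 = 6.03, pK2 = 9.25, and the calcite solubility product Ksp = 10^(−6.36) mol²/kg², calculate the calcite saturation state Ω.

α₂ = 1 / (1 + [H⁺]/K2 + [H⁺]²/(K1K2)) = 1 / (1 + 10^+2.26 + 10^+1.30)
   = 1 / (1 + 181.97 + 19.953) = 1/202.92 = 0.004928
[CO3²⁻] = α₂ × DIC = 0.004928 × 4.63 = 0.02282 mmol/kg
Ksp = 10^(−6.36) = 4.365×10^-7
Ω = [Ca²⁺][CO3²⁻]/Ksp = (7.69×10^-3)(2.282×10^-5) / 4.365×10^-7 = 0.402

Ω = 0.402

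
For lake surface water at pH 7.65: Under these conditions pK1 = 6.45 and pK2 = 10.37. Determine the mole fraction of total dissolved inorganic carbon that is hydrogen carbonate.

α₁ = 1 / (1 + [H⁺]/K1 + K2/[H⁺]) = 1 / (1 + 10^-1.20 + 10^-2.72)
   = 1 / (1 + 0.063096 + 0.0019055) = 1/1.0650 = 0.9390

α₁ = 0.939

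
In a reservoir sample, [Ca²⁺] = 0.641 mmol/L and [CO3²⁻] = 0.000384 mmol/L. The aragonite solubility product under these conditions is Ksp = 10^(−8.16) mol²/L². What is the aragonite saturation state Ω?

Ksp = 10^(−8.16) = 6.918×10^-9
Ω = [Ca²⁺][CO3²⁻]/Ksp = (0.641×10^-3)(0.000384×10^-3) / 6.918×10^-9 = 0.0356

Ω = 0.0356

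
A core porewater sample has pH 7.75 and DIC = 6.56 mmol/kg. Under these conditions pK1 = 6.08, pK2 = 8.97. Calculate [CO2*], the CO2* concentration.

[CO2*] = 0.130 mmol/kg

α₀ = 1 / (1 + K1/[H⁺] + K1K2/[H⁺]²) = 1 / (1 + 10^+1.67 + 10^+0.45)
   = 1 / (1 + 46.774 + 2.8184) = 1/50.592 = 0.01977
[CO2*] = α₀ × DIC = 0.01977 × 6.56 = 0.130 mmol/kg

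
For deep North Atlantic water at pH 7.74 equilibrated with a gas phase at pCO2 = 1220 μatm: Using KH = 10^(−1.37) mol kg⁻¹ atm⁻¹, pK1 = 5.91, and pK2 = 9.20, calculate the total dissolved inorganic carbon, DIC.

[CO2*] = KH · pCO2 = 10^(−1.37) × 1220×10^-6 = 5.204×10^-5 mol/kg
α₀ = 1/(1 + K1/[H⁺] + K1K2/[H⁺]²) = 1/(1 + 10^+1.83 + 10^+0.37) = 0.01409
DIC = [CO2*]/α₀ = 5.204×10^-5 / 0.01409 = 3.69 mmol/kg

DIC = 3.69 mmol/kg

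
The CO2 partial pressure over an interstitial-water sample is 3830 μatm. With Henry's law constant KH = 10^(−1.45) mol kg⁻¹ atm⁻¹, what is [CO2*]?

[CO2*] = 136 μmol/kg

KH = 10^(−1.45) = 3.548×10^-2 mol kg⁻¹ atm⁻¹
[CO2*] = KH · pCO2 = 3.548×10^-2 × 3830×10^-6 atm = 1.36×10^-4 mol/kg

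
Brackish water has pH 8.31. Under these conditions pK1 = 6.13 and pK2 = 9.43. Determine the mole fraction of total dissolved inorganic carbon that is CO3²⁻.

α₂ = 1 / (1 + [H⁺]/K2 + [H⁺]²/(K1K2)) = 1 / (1 + 10^+1.12 + 10^-1.06)
   = 1 / (1 + 13.183 + 0.087096) = 1/14.270 = 0.07008

α₂ = 0.0701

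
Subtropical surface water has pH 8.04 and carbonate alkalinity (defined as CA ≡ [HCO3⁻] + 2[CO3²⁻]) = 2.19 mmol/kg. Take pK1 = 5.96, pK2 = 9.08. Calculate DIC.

DIC = 2.04 mmol/kg

CA = [HCO3⁻] + 2[CO3²⁻] = (α₁ + 2α₂)·DIC
At pH 8.04: [H⁺]/K1 = 10^-2.08 = 0.0083176, K2/[H⁺] = 10^-1.04 = 0.091201
α₁ = 1/(1 + 0.0083176 + 0.091201) = 1/1.0995 = 0.9095; α₂ = α₁·K2/[H⁺] = 0.08295
α₁ + 2α₂ = 1.0754
DIC = CA / (α₁ + 2α₂) = 2.19 / 1.0754 = 2.04 mmol/kg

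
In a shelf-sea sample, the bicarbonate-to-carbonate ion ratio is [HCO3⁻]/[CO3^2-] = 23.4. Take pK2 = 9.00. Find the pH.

From K2 = [H⁺][CO3^2-]/[HCO3⁻]:  pH = pK2 − log₁₀([HCO3⁻]/[CO3^2-])
log₁₀(23.4) = +1.369
pH = 9.00 − (+1.369) = 7.63

pH = 7.63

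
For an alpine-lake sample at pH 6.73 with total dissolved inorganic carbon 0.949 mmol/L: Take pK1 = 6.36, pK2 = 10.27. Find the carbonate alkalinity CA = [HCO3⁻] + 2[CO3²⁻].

CA = [HCO3⁻] + 2[CO3²⁻] = (α₁ + 2α₂)·DIC
At pH 6.73: [H⁺]/K1 = 10^-0.37 = 0.42658, K2/[H⁺] = 10^-3.54 = 0.00028840
α₁ = 1/(1 + 0.42658 + 0.00028840) = 1/1.4269 = 0.7008; α₂ = α₁·K2/[H⁺] = 0.0002021
α₁ + 2α₂ = 0.7012
CA = 0.7012 × 0.949 = 0.665 mmol/L

CA = 0.665 mmol/L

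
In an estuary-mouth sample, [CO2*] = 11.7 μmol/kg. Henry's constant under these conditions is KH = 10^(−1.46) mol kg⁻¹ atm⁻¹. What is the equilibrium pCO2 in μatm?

pCO2 = 337 μatm

KH = 10^(−1.46) = 3.467×10^-2 mol kg⁻¹ atm⁻¹
pCO2 = [CO2*]/KH = 11.7×10^-6 / 3.467×10^-2 = 3.37×10^-4 atm = 337 μatm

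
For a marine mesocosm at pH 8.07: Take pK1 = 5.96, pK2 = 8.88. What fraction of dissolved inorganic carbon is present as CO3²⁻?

α₂ = 1 / (1 + [H⁺]/K2 + [H⁺]²/(K1K2)) = 1 / (1 + 10^+0.81 + 10^-1.30)
   = 1 / (1 + 6.4565 + 0.050119) = 1/7.5067 = 0.1332

α₂ = 0.133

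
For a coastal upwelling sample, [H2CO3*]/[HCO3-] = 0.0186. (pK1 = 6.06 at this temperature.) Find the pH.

pH = 7.79

From K1 = [H⁺][HCO3-]/[H2CO3*]:  pH = pK1 − log₁₀([H2CO3*]/[HCO3-])
log₁₀(0.0186) = -1.730
pH = 6.06 − (-1.730) = 7.79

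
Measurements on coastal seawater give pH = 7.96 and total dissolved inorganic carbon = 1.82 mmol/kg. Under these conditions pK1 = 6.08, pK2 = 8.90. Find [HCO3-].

[HCO3⁻] = 1.61 mmol/kg

α₁ = 1 / (1 + [H⁺]/K1 + K2/[H⁺]) = 1 / (1 + 10^-1.88 + 10^-0.94)
   = 1 / (1 + 0.013183 + 0.11482) = 1/1.1280 = 0.8865
[HCO3⁻] = α₁ × DIC = 0.8865 × 1.82 = 1.61 mmol/kg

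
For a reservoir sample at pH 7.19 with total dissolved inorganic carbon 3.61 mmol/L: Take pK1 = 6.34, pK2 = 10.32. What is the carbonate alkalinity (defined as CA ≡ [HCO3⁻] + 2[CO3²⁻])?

CA = [HCO3⁻] + 2[CO3²⁻] = (α₁ + 2α₂)·DIC
At pH 7.19: [H⁺]/K1 = 10^-0.85 = 0.14125, K2/[H⁺] = 10^-3.13 = 0.00074131
α₁ = 1/(1 + 0.14125 + 0.00074131) = 1/1.1420 = 0.8757; α₂ = α₁·K2/[H⁺] = 0.0006491
α₁ + 2α₂ = 0.8770
CA = 0.8770 × 3.61 = 3.17 mmol/L

CA = 3.17 mmol/L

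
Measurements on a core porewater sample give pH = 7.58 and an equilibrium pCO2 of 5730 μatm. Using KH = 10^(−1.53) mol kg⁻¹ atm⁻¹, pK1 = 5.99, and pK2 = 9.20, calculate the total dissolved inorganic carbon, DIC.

[CO2*] = KH · pCO2 = 10^(−1.53) × 5730×10^-6 = 1.691×10^-4 mol/kg
α₀ = 1/(1 + K1/[H⁺] + K1K2/[H⁺]²) = 1/(1 + 10^+1.59 + 10^-0.03) = 0.02449
DIC = [CO2*]/α₀ = 1.691×10^-4 / 0.02449 = 6.91 mmol/kg

DIC = 6.91 mmol/kg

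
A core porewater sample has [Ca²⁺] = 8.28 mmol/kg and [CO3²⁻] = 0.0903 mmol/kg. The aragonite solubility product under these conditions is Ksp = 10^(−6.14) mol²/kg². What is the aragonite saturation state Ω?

Ksp = 10^(−6.14) = 7.244×10^-7
Ω = [Ca²⁺][CO3²⁻]/Ksp = (8.28×10^-3)(0.0903×10^-3) / 7.244×10^-7 = 1.03

Ω = 1.03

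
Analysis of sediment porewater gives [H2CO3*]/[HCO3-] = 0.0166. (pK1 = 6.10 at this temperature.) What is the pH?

From K1 = [H⁺][HCO3-]/[H2CO3*]:  pH = pK1 − log₁₀([H2CO3*]/[HCO3-])
log₁₀(0.0166) = -1.780
pH = 6.10 − (-1.780) = 7.88

pH = 7.88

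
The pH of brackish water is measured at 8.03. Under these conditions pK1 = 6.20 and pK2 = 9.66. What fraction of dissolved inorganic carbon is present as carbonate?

α₂ = 1 / (1 + [H⁺]/K2 + [H⁺]²/(K1K2)) = 1 / (1 + 10^+1.63 + 10^-0.20)
   = 1 / (1 + 42.658 + 0.63096) = 1/44.289 = 0.02258

α₂ = 0.0226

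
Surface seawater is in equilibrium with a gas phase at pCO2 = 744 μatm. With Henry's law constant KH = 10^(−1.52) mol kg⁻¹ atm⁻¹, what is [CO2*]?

[CO2*] = 22.5 μmol/kg

KH = 10^(−1.52) = 3.020×10^-2 mol kg⁻¹ atm⁻¹
[CO2*] = KH · pCO2 = 3.020×10^-2 × 744×10^-6 atm = 2.25×10^-5 mol/kg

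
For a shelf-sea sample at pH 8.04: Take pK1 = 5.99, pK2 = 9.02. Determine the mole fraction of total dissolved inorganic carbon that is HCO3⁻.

α₁ = 0.898

α₁ = 1 / (1 + [H⁺]/K1 + K2/[H⁺]) = 1 / (1 + 10^-2.05 + 10^-0.98)
   = 1 / (1 + 0.0089125 + 0.10471) = 1/1.1136 = 0.8980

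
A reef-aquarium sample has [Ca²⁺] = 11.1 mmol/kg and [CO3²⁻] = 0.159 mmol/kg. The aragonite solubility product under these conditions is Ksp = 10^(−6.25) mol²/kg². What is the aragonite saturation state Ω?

Ω = 3.14

Ksp = 10^(−6.25) = 5.623×10^-7
Ω = [Ca²⁺][CO3²⁻]/Ksp = (11.1×10^-3)(0.159×10^-3) / 5.623×10^-7 = 3.14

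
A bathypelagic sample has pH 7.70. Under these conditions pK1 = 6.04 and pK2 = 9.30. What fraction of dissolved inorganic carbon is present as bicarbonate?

α₁ = 1 / (1 + [H⁺]/K1 + K2/[H⁺]) = 1 / (1 + 10^-1.66 + 10^-1.60)
   = 1 / (1 + 0.021878 + 0.025119) = 1/1.0470 = 0.9551

α₁ = 0.955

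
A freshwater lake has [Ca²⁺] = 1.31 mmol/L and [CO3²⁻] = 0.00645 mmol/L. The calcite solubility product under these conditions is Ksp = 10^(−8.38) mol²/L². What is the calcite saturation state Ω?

Ω = 2.03

Ksp = 10^(−8.38) = 4.169×10^-9
Ω = [Ca²⁺][CO3²⁻]/Ksp = (1.31×10^-3)(0.00645×10^-3) / 4.169×10^-9 = 2.03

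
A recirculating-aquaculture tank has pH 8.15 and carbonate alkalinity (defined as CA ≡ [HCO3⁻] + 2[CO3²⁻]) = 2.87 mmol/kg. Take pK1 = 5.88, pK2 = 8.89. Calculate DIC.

CA = [HCO3⁻] + 2[CO3²⁻] = (α₁ + 2α₂)·DIC
At pH 8.15: [H⁺]/K1 = 10^-2.27 = 0.0053703, K2/[H⁺] = 10^-0.74 = 0.18197
α₁ = 1/(1 + 0.0053703 + 0.18197) = 1/1.1873 = 0.8422; α₂ = α₁·K2/[H⁺] = 0.1533
α₁ + 2α₂ = 1.1487
DIC = CA / (α₁ + 2α₂) = 2.87 / 1.1487 = 2.50 mmol/kg

DIC = 2.50 mmol/kg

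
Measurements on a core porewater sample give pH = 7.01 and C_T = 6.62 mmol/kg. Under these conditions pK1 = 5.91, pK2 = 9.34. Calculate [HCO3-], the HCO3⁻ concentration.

[HCO3⁻] = 6.11 mmol/kg

α₁ = 1 / (1 + [H⁺]/K1 + K2/[H⁺]) = 1 / (1 + 10^-1.10 + 10^-2.33)
   = 1 / (1 + 0.079433 + 0.0046774) = 1/1.0841 = 0.9224
[HCO3⁻] = α₁ × DIC = 0.9224 × 6.62 = 6.11 mmol/kg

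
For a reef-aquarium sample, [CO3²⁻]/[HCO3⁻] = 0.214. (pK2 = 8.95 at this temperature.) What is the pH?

pH = 8.28

From K2 = [H⁺][CO3²⁻]/[HCO3⁻]:  pH = pK2 + log₁₀([CO3²⁻]/[HCO3⁻])
log₁₀(0.214) = -0.670
pH = 8.95 + (-0.670) = 8.28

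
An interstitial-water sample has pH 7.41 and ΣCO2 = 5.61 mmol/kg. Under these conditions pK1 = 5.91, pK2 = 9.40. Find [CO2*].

[CO2*] = 0.170 mmol/kg

α₀ = 1 / (1 + K1/[H⁺] + K1K2/[H⁺]²) = 1 / (1 + 10^+1.50 + 10^-0.49)
   = 1 / (1 + 31.623 + 0.32359) = 1/32.946 = 0.03035
[CO2*] = α₀ × DIC = 0.03035 × 5.61 = 0.170 mmol/kg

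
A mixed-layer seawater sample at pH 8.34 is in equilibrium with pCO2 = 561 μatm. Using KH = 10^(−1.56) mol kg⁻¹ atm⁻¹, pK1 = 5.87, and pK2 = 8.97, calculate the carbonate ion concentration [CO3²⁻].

[CO2*] = KH · pCO2 = 10^(−1.56) × 561×10^-6 = 1.545×10^-5 mol/kg
α₀ = 1/(1 + K1/[H⁺] + K1K2/[H⁺]²) = 1/(1 + 10^+2.47 + 10^+1.84) = 0.002737
DIC = [CO2*]/α₀ = 1.545×10^-5 / 0.002737 = 5.644 mmol/kg
[CO3²⁻] = α₂·DIC; α₂ = 0.1894, so [CO3²⁻] = 0.1894 × 5.644 = 1.07 mmol/kg

[CO3²⁻] = 1.07 mmol/kg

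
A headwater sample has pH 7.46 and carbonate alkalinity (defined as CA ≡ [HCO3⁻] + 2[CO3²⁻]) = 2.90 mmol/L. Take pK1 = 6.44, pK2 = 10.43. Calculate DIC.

DIC = 3.17 mmol/L

CA = [HCO3⁻] + 2[CO3²⁻] = (α₁ + 2α₂)·DIC
At pH 7.46: [H⁺]/K1 = 10^-1.02 = 0.095499, K2/[H⁺] = 10^-2.97 = 0.0010715
α₁ = 1/(1 + 0.095499 + 0.0010715) = 1/1.0966 = 0.9119; α₂ = α₁·K2/[H⁺] = 0.0009772
α₁ + 2α₂ = 0.9139
DIC = CA / (α₁ + 2α₂) = 2.90 / 0.9139 = 3.17 mmol/L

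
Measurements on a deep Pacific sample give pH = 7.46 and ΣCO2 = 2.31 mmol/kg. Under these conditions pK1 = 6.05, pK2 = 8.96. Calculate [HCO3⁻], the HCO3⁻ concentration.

α₁ = 1 / (1 + [H⁺]/K1 + K2/[H⁺]) = 1 / (1 + 10^-1.41 + 10^-1.50)
   = 1 / (1 + 0.038905 + 0.031623) = 1/1.0705 = 0.9341
[HCO3⁻] = α₁ × DIC = 0.9341 × 2.31 = 2.16 mmol/kg

[HCO3⁻] = 2.16 mmol/kg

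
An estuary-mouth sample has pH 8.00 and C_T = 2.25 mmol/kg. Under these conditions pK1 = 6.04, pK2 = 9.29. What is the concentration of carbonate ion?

[CO3²⁻] = 0.109 mmol/kg

α₂ = 1 / (1 + [H⁺]/K2 + [H⁺]²/(K1K2)) = 1 / (1 + 10^+1.29 + 10^-0.67)
   = 1 / (1 + 19.498 + 0.21380) = 1/20.712 = 0.04828
[CO3²⁻] = α₂ × DIC = 0.04828 × 2.25 = 0.109 mmol/kg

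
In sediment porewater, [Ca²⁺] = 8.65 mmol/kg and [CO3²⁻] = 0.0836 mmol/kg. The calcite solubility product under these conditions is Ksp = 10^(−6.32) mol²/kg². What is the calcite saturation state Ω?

Ksp = 10^(−6.32) = 4.786×10^-7
Ω = [Ca²⁺][CO3²⁻]/Ksp = (8.65×10^-3)(0.0836×10^-3) / 4.786×10^-7 = 1.51

Ω = 1.51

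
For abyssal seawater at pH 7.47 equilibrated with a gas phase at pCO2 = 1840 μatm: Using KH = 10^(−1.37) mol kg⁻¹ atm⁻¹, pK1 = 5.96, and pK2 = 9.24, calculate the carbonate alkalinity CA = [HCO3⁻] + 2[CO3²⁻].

CA = 2.63 mmol/kg

[CO2*] = KH · pCO2 = 10^(−1.37) × 1840×10^-6 = 7.849×10^-5 mol/kg
α₀ = 1/(1 + K1/[H⁺] + K1K2/[H⁺]²) = 1/(1 + 10^+1.51 + 10^-0.26) = 0.02949
DIC = [CO2*]/α₀ = 7.849×10^-5 / 0.02949 = 2.662 mmol/kg
CA = (α₁ + 2α₂)·DIC = (0.9543 + 2×0.01621) × 2.662 = 2.63 mmol/kg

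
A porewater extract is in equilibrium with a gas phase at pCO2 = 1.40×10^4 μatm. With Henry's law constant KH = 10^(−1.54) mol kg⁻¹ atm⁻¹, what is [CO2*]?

KH = 10^(−1.54) = 2.884×10^-2 mol kg⁻¹ atm⁻¹
[CO2*] = KH · pCO2 = 2.884×10^-2 × 1.40×10^4×10^-6 atm = 4.04×10^-4 mol/kg

[CO2*] = 404 μmol/kg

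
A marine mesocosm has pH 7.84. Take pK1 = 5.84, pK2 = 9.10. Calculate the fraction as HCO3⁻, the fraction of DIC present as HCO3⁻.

α₁ = 0.939

α₁ = 1 / (1 + [H⁺]/K1 + K2/[H⁺]) = 1 / (1 + 10^-2.00 + 10^-1.26)
   = 1 / (1 + 0.010000 + 0.054954) = 1/1.0650 = 0.9390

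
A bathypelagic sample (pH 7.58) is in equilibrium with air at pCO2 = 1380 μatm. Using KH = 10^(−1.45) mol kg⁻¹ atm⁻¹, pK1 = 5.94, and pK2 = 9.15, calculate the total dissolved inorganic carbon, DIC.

[CO2*] = KH · pCO2 = 10^(−1.45) × 1380×10^-6 = 4.896×10^-5 mol/kg
α₀ = 1/(1 + K1/[H⁺] + K1K2/[H⁺]²) = 1/(1 + 10^+1.64 + 10^+0.07) = 0.02182
DIC = [CO2*]/α₀ = 4.896×10^-5 / 0.02182 = 2.24 mmol/kg

DIC = 2.24 mmol/kg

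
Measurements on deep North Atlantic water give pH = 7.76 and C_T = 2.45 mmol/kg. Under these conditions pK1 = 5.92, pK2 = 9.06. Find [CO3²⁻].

α₂ = 1 / (1 + [H⁺]/K2 + [H⁺]²/(K1K2)) = 1 / (1 + 10^+1.30 + 10^-0.54)
   = 1 / (1 + 19.953 + 0.28840) = 1/21.241 = 0.04708
[CO3²⁻] = α₂ × DIC = 0.04708 × 2.45 = 0.115 mmol/kg

[CO3²⁻] = 0.115 mmol/kg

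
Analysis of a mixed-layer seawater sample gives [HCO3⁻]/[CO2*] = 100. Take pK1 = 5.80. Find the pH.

From K1 = [H⁺][HCO3⁻]/[CO2*]:  pH = pK1 + log₁₀([HCO3⁻]/[CO2*])
log₁₀(100) = +2.000
pH = 5.80 + (+2.000) = 7.80

pH = 7.80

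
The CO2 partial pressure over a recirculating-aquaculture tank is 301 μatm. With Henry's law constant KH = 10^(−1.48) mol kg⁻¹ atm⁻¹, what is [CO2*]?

KH = 10^(−1.48) = 3.311×10^-2 mol kg⁻¹ atm⁻¹
[CO2*] = KH · pCO2 = 3.311×10^-2 × 301×10^-6 atm = 9.97×10^-6 mol/kg

[CO2*] = 9.97 μmol/kg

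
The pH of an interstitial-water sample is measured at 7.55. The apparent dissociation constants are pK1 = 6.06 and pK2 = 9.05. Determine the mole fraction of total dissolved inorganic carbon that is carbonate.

α₂ = 0.0297

α₂ = 1 / (1 + [H⁺]/K2 + [H⁺]²/(K1K2)) = 1 / (1 + 10^+1.50 + 10^+0.01)
   = 1 / (1 + 31.623 + 1.0233) = 1/33.646 = 0.02972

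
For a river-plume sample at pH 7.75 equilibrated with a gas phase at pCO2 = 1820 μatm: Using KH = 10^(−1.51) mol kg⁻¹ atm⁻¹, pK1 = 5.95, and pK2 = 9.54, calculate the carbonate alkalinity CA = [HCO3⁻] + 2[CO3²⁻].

[CO2*] = KH · pCO2 = 10^(−1.51) × 1820×10^-6 = 5.624×10^-5 mol/kg
α₀ = 1/(1 + K1/[H⁺] + K1K2/[H⁺]²) = 1/(1 + 10^+1.80 + 10^+0.01) = 0.01536
DIC = [CO2*]/α₀ = 5.624×10^-5 / 0.01536 = 3.663 mmol/kg
CA = (α₁ + 2α₂)·DIC = (0.9689 + 2×0.01571) × 3.663 = 3.66 mmol/kg

CA = 3.66 mmol/kg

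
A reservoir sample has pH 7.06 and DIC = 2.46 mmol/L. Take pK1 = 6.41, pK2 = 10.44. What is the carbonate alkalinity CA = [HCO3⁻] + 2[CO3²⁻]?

CA = [HCO3⁻] + 2[CO3²⁻] = (α₁ + 2α₂)·DIC
At pH 7.06: [H⁺]/K1 = 10^-0.65 = 0.22387, K2/[H⁺] = 10^-3.38 = 0.00041687
α₁ = 1/(1 + 0.22387 + 0.00041687) = 1/1.2243 = 0.8168; α₂ = α₁·K2/[H⁺] = 0.0003405
α₁ + 2α₂ = 0.8175
CA = 0.8175 × 2.46 = 2.01 mmol/L

CA = 2.01 mmol/L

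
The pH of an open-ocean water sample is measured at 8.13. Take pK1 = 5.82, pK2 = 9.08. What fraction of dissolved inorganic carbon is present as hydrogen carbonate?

α₁ = 1 / (1 + [H⁺]/K1 + K2/[H⁺]) = 1 / (1 + 10^-2.31 + 10^-0.95)
   = 1 / (1 + 0.0048978 + 0.11220) = 1/1.1171 = 0.8952

α₁ = 0.895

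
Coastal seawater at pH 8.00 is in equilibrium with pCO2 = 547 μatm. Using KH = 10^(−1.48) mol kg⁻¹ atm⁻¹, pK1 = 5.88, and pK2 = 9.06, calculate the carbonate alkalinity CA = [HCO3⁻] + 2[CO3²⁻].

[CO2*] = KH · pCO2 = 10^(−1.48) × 547×10^-6 = 1.811×10^-5 mol/kg
α₀ = 1/(1 + K1/[H⁺] + K1K2/[H⁺]²) = 1/(1 + 10^+2.12 + 10^+1.06) = 0.006930
DIC = [CO2*]/α₀ = 1.811×10^-5 / 0.006930 = 2.614 mmol/kg
CA = (α₁ + 2α₂)·DIC = (0.9135 + 2×0.07956) × 2.614 = 2.80 mmol/kg

CA = 2.80 mmol/kg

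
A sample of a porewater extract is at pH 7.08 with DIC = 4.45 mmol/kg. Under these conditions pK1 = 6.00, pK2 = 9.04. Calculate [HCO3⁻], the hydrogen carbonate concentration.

α₁ = 1 / (1 + [H⁺]/K1 + K2/[H⁺]) = 1 / (1 + 10^-1.08 + 10^-1.96)
   = 1 / (1 + 0.083176 + 0.010965) = 1/1.0941 = 0.9140
[HCO3⁻] = α₁ × DIC = 0.9140 × 4.45 = 4.07 mmol/kg

[HCO3⁻] = 4.07 mmol/kg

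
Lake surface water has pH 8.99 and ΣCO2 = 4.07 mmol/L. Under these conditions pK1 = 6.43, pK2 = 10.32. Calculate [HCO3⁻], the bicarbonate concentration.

[HCO3⁻] = 3.88 mmol/L

α₁ = 1 / (1 + [H⁺]/K1 + K2/[H⁺]) = 1 / (1 + 10^-2.56 + 10^-1.33)
   = 1 / (1 + 0.0027542 + 0.046774) = 1/1.0495 = 0.9528
[HCO3⁻] = α₁ × DIC = 0.9528 × 4.07 = 3.88 mmol/L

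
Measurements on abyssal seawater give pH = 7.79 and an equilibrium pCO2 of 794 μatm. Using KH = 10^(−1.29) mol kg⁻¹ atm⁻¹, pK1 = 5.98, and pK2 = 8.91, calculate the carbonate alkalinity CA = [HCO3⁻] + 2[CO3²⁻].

[CO2*] = KH · pCO2 = 10^(−1.29) × 794×10^-6 = 4.072×10^-5 mol/kg
α₀ = 1/(1 + K1/[H⁺] + K1K2/[H⁺]²) = 1/(1 + 10^+1.81 + 10^+0.69) = 0.01419
DIC = [CO2*]/α₀ = 4.072×10^-5 / 0.01419 = 2.869 mmol/kg
CA = (α₁ + 2α₂)·DIC = (0.9163 + 2×0.06951) × 2.869 = 3.03 mmol/kg

CA = 3.03 mmol/kg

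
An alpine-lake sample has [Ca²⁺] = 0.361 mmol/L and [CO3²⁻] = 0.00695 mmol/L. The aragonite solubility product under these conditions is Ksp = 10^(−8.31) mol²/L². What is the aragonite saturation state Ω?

Ω = 0.512

Ksp = 10^(−8.31) = 4.898×10^-9
Ω = [Ca²⁺][CO3²⁻]/Ksp = (0.361×10^-3)(0.00695×10^-3) / 4.898×10^-9 = 0.512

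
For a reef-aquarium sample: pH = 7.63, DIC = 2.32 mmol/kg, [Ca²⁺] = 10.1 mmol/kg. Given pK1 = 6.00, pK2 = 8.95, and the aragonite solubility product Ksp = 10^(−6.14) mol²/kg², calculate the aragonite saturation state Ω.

Ω = 1.45

α₂ = 1 / (1 + [H⁺]/K2 + [H⁺]²/(K1K2)) = 1 / (1 + 10^+1.32 + 10^-0.31)
   = 1 / (1 + 20.893 + 0.48978) = 1/22.383 = 0.04468
[CO3²⁻] = α₂ × DIC = 0.04468 × 2.32 = 0.1037 mmol/kg
Ksp = 10^(−6.14) = 7.244×10^-7
Ω = [Ca²⁺][CO3²⁻]/Ksp = (10.1×10^-3)(1.037×10^-4) / 7.244×10^-7 = 1.45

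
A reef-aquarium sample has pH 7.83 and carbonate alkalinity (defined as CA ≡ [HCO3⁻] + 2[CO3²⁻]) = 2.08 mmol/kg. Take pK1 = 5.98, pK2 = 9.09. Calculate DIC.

DIC = 2.00 mmol/kg

CA = [HCO3⁻] + 2[CO3²⁻] = (α₁ + 2α₂)·DIC
At pH 7.83: [H⁺]/K1 = 10^-1.85 = 0.014125, K2/[H⁺] = 10^-1.26 = 0.054954
α₁ = 1/(1 + 0.014125 + 0.054954) = 1/1.0691 = 0.9354; α₂ = α₁·K2/[H⁺] = 0.05140
α₁ + 2α₂ = 1.0382
DIC = CA / (α₁ + 2α₂) = 2.08 / 1.0382 = 2.00 mmol/kg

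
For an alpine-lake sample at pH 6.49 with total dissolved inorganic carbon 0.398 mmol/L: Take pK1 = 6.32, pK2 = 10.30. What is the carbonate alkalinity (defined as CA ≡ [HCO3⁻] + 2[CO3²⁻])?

CA = 0.238 mmol/L

CA = [HCO3⁻] + 2[CO3²⁻] = (α₁ + 2α₂)·DIC
At pH 6.49: [H⁺]/K1 = 10^-0.17 = 0.67608, K2/[H⁺] = 10^-3.81 = 0.00015488
α₁ = 1/(1 + 0.67608 + 0.00015488) = 1/1.6762 = 0.5966; α₂ = α₁·K2/[H⁺] = 9.240×10^-5
α₁ + 2α₂ = 0.5968
CA = 0.5968 × 0.398 = 0.238 mmol/L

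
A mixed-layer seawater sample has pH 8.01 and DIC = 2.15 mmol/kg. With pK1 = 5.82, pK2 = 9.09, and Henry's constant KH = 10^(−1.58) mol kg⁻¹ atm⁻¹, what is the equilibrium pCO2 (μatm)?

α₀ = 1 / (1 + K1/[H⁺] + K1K2/[H⁺]²) = 1 / (1 + 10^+2.19 + 10^+1.11)
   = 1 / (1 + 154.88 + 12.882) = 1/168.76 = 0.005925
[CO2*] = α₀ × DIC = 0.005925 × 2.15 = 0.01274 mmol/kg = 12.74 μmol/kg
pCO2 = [CO2*]/KH = 1.274×10^-5 / 2.630×10^-2 = 484 μatm

pCO2 = 484 μatm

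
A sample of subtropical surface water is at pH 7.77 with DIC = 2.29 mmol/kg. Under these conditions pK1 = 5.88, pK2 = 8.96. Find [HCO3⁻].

α₁ = 1 / (1 + [H⁺]/K1 + K2/[H⁺]) = 1 / (1 + 10^-1.89 + 10^-1.19)
   = 1 / (1 + 0.012882 + 0.064565) = 1/1.0774 = 0.9281
[HCO3⁻] = α₁ × DIC = 0.9281 × 2.29 = 2.13 mmol/kg

[HCO3⁻] = 2.13 mmol/kg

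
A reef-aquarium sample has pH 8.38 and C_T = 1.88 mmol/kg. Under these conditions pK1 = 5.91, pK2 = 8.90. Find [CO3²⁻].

α₂ = 1 / (1 + [H⁺]/K2 + [H⁺]²/(K1K2)) = 1 / (1 + 10^+0.52 + 10^-1.95)
   = 1 / (1 + 3.3113 + 0.011220) = 1/4.3225 = 0.2313
[CO3²⁻] = α₂ × DIC = 0.2313 × 1.88 = 0.435 mmol/kg

[CO3²⁻] = 0.435 mmol/kg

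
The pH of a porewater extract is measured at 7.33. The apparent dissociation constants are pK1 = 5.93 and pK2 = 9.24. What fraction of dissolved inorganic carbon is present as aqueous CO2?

α₀ = 1 / (1 + K1/[H⁺] + K1K2/[H⁺]²) = 1 / (1 + 10^+1.40 + 10^-0.51)
   = 1 / (1 + 25.119 + 0.30903) = 1/26.428 = 0.03784

α₀ = 0.0378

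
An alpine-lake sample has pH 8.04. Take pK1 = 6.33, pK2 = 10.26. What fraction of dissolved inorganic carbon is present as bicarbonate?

α₁ = 0.975

α₁ = 1 / (1 + [H⁺]/K1 + K2/[H⁺]) = 1 / (1 + 10^-1.71 + 10^-2.22)
   = 1 / (1 + 0.019498 + 0.0060256) = 1/1.0255 = 0.9751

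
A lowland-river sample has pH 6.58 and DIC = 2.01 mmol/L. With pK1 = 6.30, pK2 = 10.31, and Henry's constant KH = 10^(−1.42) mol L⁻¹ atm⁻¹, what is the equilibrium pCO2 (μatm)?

α₀ = 1 / (1 + K1/[H⁺] + K1K2/[H⁺]²) = 1 / (1 + 10^+0.28 + 10^-3.45)
   = 1 / (1 + 1.9055 + 0.00035481) = 1/2.9058 = 0.3441
[CO2*] = α₀ × DIC = 0.3441 × 2.01 = 0.6917 mmol/L
pCO2 = [CO2*]/KH = 6.917×10^-4 / 3.802×10^-2 = 1.82×10^4 μatm

pCO2 = 1.82×10^4 μatm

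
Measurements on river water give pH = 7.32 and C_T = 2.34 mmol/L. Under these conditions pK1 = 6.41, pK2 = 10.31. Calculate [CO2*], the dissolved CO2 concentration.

[CO2*] = 0.256 mmol/L

α₀ = 1 / (1 + K1/[H⁺] + K1K2/[H⁺]²) = 1 / (1 + 10^+0.91 + 10^-2.08)
   = 1 / (1 + 8.1283 + 0.0083176) = 1/9.1366 = 0.1094
[CO2*] = α₀ × DIC = 0.1094 × 2.34 = 0.256 mmol/L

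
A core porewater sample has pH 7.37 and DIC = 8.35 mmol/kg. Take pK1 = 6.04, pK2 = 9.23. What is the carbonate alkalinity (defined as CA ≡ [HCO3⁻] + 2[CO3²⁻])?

CA = [HCO3⁻] + 2[CO3²⁻] = (α₁ + 2α₂)·DIC
At pH 7.37: [H⁺]/K1 = 10^-1.33 = 0.046774, K2/[H⁺] = 10^-1.86 = 0.013804
α₁ = 1/(1 + 0.046774 + 0.013804) = 1/1.0606 = 0.9429; α₂ = α₁·K2/[H⁺] = 0.01302
α₁ + 2α₂ = 0.9689
CA = 0.9689 × 8.35 = 8.09 mmol/kg

CA = 8.09 mmol/kg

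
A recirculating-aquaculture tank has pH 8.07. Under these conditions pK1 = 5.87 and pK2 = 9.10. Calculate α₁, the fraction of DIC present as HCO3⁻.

α₁ = 1 / (1 + [H⁺]/K1 + K2/[H⁺]) = 1 / (1 + 10^-2.20 + 10^-1.03)
   = 1 / (1 + 0.0063096 + 0.093325) = 1/1.0996 = 0.9094

α₁ = 0.909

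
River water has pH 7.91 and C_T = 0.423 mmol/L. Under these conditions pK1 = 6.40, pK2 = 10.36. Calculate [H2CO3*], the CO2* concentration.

α₀ = 1 / (1 + K1/[H⁺] + K1K2/[H⁺]²) = 1 / (1 + 10^+1.51 + 10^-0.94)
   = 1 / (1 + 32.359 + 0.11482) = 1/33.474 = 0.02987
[CO2*] = α₀ × DIC = 0.02987 × 0.423 = 0.0126 mmol/L = 12.6 μmol/L

[CO2*] = 12.6 μmol/L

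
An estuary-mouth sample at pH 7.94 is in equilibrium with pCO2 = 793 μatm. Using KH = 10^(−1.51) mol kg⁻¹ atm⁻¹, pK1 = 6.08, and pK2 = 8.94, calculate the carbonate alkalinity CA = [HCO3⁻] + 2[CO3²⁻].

[CO2*] = KH · pCO2 = 10^(−1.51) × 793×10^-6 = 2.451×10^-5 mol/kg
α₀ = 1/(1 + K1/[H⁺] + K1K2/[H⁺]²) = 1/(1 + 10^+1.86 + 10^+0.86) = 0.01239
DIC = [CO2*]/α₀ = 2.451×10^-5 / 0.01239 = 1.977 mmol/kg
CA = (α₁ + 2α₂)·DIC = (0.8978 + 2×0.08978) × 1.977 = 2.13 mmol/kg

CA = 2.13 mmol/kg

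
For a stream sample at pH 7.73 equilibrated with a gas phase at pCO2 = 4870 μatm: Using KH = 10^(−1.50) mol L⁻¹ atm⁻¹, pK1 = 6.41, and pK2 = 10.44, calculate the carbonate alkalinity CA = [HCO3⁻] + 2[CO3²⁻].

CA = 3.23 mmol/L

[CO2*] = KH · pCO2 = 10^(−1.50) × 4870×10^-6 = 1.540×10^-4 mol/L
α₀ = 1/(1 + K1/[H⁺] + K1K2/[H⁺]²) = 1/(1 + 10^+1.32 + 10^-1.39) = 0.04559
DIC = [CO2*]/α₀ = 1.540×10^-4 / 0.04559 = 3.378 mmol/L
CA = (α₁ + 2α₂)·DIC = (0.9526 + 2×0.001857) × 3.378 = 3.23 mmol/L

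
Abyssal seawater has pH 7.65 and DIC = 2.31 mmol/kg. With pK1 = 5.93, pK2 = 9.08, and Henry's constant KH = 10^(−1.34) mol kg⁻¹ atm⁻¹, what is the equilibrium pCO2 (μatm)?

α₀ = 1 / (1 + K1/[H⁺] + K1K2/[H⁺]²) = 1 / (1 + 10^+1.72 + 10^+0.29)
   = 1 / (1 + 52.481 + 1.9498) = 1/55.431 = 0.01804
[CO2*] = α₀ × DIC = 0.01804 × 2.31 = 0.04167 mmol/kg
pCO2 = [CO2*]/KH = 4.167×10^-5 / 4.571×10^-2 = 912 μatm

pCO2 = 912 μatm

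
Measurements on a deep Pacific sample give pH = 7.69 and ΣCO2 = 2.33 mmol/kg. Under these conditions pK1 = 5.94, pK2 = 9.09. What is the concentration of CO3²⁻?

[CO3²⁻] = 0.0877 mmol/kg

α₂ = 1 / (1 + [H⁺]/K2 + [H⁺]²/(K1K2)) = 1 / (1 + 10^+1.40 + 10^-0.35)
   = 1 / (1 + 25.119 + 0.44668) = 1/26.566 = 0.03764
[CO3²⁻] = α₂ × DIC = 0.03764 × 2.33 = 0.0877 mmol/kg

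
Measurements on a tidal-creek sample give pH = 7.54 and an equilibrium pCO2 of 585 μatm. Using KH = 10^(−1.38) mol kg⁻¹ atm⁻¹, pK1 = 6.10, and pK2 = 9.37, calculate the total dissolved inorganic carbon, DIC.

DIC = 0.706 mmol/kg

[CO2*] = KH · pCO2 = 10^(−1.38) × 585×10^-6 = 2.439×10^-5 mol/kg
α₀ = 1/(1 + K1/[H⁺] + K1K2/[H⁺]²) = 1/(1 + 10^+1.44 + 10^-0.39) = 0.03454
DIC = [CO2*]/α₀ = 2.439×10^-5 / 0.03454 = 0.706 mmol/kg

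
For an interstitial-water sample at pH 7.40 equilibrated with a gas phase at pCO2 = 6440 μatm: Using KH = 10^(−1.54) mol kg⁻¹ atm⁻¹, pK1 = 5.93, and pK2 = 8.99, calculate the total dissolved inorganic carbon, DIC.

[CO2*] = KH · pCO2 = 10^(−1.54) × 6440×10^-6 = 1.857×10^-4 mol/kg
α₀ = 1/(1 + K1/[H⁺] + K1K2/[H⁺]²) = 1/(1 + 10^+1.47 + 10^-0.12) = 0.03198
DIC = [CO2*]/α₀ = 1.857×10^-4 / 0.03198 = 5.81 mmol/kg

DIC = 5.81 mmol/kg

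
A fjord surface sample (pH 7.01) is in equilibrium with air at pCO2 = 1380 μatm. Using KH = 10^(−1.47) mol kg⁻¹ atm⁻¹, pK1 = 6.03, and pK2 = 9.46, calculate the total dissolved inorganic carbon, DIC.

[CO2*] = KH · pCO2 = 10^(−1.47) × 1380×10^-6 = 4.676×10^-5 mol/kg
α₀ = 1/(1 + K1/[H⁺] + K1K2/[H⁺]²) = 1/(1 + 10^+0.98 + 10^-1.47) = 0.09448
DIC = [CO2*]/α₀ = 4.676×10^-5 / 0.09448 = 0.495 mmol/kg

DIC = 0.495 mmol/kg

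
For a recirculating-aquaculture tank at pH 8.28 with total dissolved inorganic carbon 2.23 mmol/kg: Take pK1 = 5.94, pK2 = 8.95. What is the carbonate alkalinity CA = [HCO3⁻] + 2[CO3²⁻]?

CA = [HCO3⁻] + 2[CO3²⁻] = (α₁ + 2α₂)·DIC
At pH 8.28: [H⁺]/K1 = 10^-2.34 = 0.0045709, K2/[H⁺] = 10^-0.67 = 0.21380
α₁ = 1/(1 + 0.0045709 + 0.21380) = 1/1.2184 = 0.8208; α₂ = α₁·K2/[H⁺] = 0.1755
α₁ + 2α₂ = 1.1717
CA = 1.1717 × 2.23 = 2.61 mmol/kg

CA = 2.61 mmol/kg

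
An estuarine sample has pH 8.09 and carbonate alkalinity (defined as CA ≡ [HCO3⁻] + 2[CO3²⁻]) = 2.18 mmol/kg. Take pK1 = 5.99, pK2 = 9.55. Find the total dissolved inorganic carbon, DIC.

DIC = 2.13 mmol/kg

CA = [HCO3⁻] + 2[CO3²⁻] = (α₁ + 2α₂)·DIC
At pH 8.09: [H⁺]/K1 = 10^-2.10 = 0.0079433, K2/[H⁺] = 10^-1.46 = 0.034674
α₁ = 1/(1 + 0.0079433 + 0.034674) = 1/1.0426 = 0.9591; α₂ = α₁·K2/[H⁺] = 0.03326
α₁ + 2α₂ = 1.0256
DIC = CA / (α₁ + 2α₂) = 2.18 / 1.0256 = 2.13 mmol/kg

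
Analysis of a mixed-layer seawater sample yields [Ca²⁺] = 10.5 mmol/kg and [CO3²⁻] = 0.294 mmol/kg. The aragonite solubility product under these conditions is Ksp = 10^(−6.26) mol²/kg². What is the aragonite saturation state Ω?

Ksp = 10^(−6.26) = 5.495×10^-7
Ω = [Ca²⁺][CO3²⁻]/Ksp = (10.5×10^-3)(0.294×10^-3) / 5.495×10^-7 = 5.62

Ω = 5.62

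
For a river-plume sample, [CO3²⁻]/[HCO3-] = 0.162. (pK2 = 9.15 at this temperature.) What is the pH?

From K2 = [H⁺][CO3²⁻]/[HCO3-]:  pH = pK2 + log₁₀([CO3²⁻]/[HCO3-])
log₁₀(0.162) = -0.790
pH = 9.15 + (-0.790) = 8.36

pH = 8.36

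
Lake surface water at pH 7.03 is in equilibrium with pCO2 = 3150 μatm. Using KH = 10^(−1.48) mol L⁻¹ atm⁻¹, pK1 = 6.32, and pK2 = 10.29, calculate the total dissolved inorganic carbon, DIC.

DIC = 0.640 mmol/L

[CO2*] = KH · pCO2 = 10^(−1.48) × 3150×10^-6 = 1.043×10^-4 mol/L
α₀ = 1/(1 + K1/[H⁺] + K1K2/[H⁺]²) = 1/(1 + 10^+0.71 + 10^-2.55) = 0.1631
DIC = [CO2*]/α₀ = 1.043×10^-4 / 0.1631 = 0.640 mmol/L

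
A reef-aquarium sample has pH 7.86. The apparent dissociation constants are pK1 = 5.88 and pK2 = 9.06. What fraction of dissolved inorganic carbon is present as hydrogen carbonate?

α₁ = 1 / (1 + [H⁺]/K1 + K2/[H⁺]) = 1 / (1 + 10^-1.98 + 10^-1.20)
   = 1 / (1 + 0.010471 + 0.063096) = 1/1.0736 = 0.9315

α₁ = 0.931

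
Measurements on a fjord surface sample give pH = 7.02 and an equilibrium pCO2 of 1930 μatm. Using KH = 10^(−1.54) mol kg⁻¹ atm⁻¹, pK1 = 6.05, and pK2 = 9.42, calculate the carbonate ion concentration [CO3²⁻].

[CO2*] = KH · pCO2 = 10^(−1.54) × 1930×10^-6 = 5.566×10^-5 mol/kg
α₀ = 1/(1 + K1/[H⁺] + K1K2/[H⁺]²) = 1/(1 + 10^+0.97 + 10^-1.43) = 0.09643
DIC = [CO2*]/α₀ = 5.566×10^-5 / 0.09643 = 0.5772 mmol/kg
[CO3²⁻] = α₂·DIC; α₂ = 0.003583, so [CO3²⁻] = 0.003583 × 0.5772 = 0.00207 mmol/kg = 2.07 μmol/kg

[CO3²⁻] = 2.07 μmol/kg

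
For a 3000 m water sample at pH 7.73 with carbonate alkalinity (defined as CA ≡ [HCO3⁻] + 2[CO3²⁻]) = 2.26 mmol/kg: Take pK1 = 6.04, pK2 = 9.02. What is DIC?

CA = [HCO3⁻] + 2[CO3²⁻] = (α₁ + 2α₂)·DIC
At pH 7.73: [H⁺]/K1 = 10^-1.69 = 0.020417, K2/[H⁺] = 10^-1.29 = 0.051286
α₁ = 1/(1 + 0.020417 + 0.051286) = 1/1.0717 = 0.9331; α₂ = α₁·K2/[H⁺] = 0.04785
α₁ + 2α₂ = 1.0288
DIC = CA / (α₁ + 2α₂) = 2.26 / 1.0288 = 2.20 mmol/kg

DIC = 2.20 mmol/kg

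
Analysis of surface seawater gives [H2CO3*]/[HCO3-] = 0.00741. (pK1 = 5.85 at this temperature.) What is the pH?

pH = 7.98

From K1 = [H⁺][HCO3-]/[H2CO3*]:  pH = pK1 − log₁₀([H2CO3*]/[HCO3-])
log₁₀(0.00741) = -2.130
pH = 5.85 − (-2.130) = 7.98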